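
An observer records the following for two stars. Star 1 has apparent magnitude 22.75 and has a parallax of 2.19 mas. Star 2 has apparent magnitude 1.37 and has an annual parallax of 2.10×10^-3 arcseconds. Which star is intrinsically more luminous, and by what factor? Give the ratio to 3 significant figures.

Star 1: p = 2.19 mas = 2.19×10^-3″ → d = 1/p = 456.6 pc
Star 1: M = m − 5 log₁₀ d + 5 = 22.75 − 5·2.6596 + 5 = 14.452
Star 2: d = 1/p = 1/2.10×10^-3″ = 476.2 pc
Star 2: M = m − 5 log₁₀ d + 5 = 1.37 − 5·2.6778 + 5 = -7.019
ΔM = M_1 − M_2 = 14.452 − (-7.019) = 21.471; smaller M is more luminous → Star 2.
L ratio = 10^(0.4 |ΔM|) = 10^8.588 = 3.877×10^8

Star 2 is more luminous, by a factor of 3.88×10^8.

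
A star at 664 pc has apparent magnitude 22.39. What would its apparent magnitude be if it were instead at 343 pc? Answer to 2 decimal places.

Flux ∝ 1/d², so Δm = 5 log₁₀(d₂/d₁) = 5 log₁₀(343/664) = -1.434
m₂ = m₁ + Δm = 22.39 + (-1.434) = 20.956

m ≈ 20.96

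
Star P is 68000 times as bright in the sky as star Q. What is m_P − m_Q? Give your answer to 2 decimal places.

m_P − m_Q ≈ -12.08

Pogson: Δm = −2.5 log₁₀(ratio) = −2.5 log₁₀(68000) = −2.5 × 4.8325 = -12.081
Star P is brighter, so it has the smaller magnitude: the difference is negative.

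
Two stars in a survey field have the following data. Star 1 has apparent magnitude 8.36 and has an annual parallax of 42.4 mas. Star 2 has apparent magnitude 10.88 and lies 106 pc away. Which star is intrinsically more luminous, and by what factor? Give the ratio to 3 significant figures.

Star 2 is more luminous, by a factor of 1.98.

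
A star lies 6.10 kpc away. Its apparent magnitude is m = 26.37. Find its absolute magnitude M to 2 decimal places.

d = 6.10 kpc = 6100 pc
5 log₁₀(d/10 pc) = 5 log₁₀(6100) − 5 = 13.927
M = m − 5 log₁₀(d/10) = 26.37 − 13.927 = 12.443

M ≈ 12.44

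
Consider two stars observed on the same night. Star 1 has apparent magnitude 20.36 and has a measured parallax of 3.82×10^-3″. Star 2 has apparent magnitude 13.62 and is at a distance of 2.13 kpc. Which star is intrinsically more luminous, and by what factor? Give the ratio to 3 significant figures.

Star 2 is more luminous, by a factor of 32900.

Star 1: d = 1/p = 1/3.82×10^-3″ = 261.8 pc
Star 1: M = m − 5 log₁₀ d + 5 = 20.36 − 5·2.4179 + 5 = 13.270
Star 2: d = 2.13 kpc = 2130 pc
Star 2: M = m − 5 log₁₀ d + 5 = 13.62 − 5·3.3284 + 5 = 1.978
ΔM = M_1 − M_2 = 13.270 − (1.978) = 11.292; smaller M is more luminous → Star 2.
L ratio = 10^(0.4 |ΔM|) = 10^4.517 = 32880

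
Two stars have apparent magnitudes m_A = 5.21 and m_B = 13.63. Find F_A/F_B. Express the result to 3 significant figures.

F_A/F_B ≈ 2330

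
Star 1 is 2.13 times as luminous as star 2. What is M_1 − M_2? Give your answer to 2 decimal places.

M_1 − M_2 ≈ -0.82

Pogson: ΔM = −2.5 log₁₀(ratio) = −2.5 log₁₀(2.13) = −2.5 × 0.3284 = -0.821
Star 1 is brighter, so it has the smaller magnitude: the difference is negative.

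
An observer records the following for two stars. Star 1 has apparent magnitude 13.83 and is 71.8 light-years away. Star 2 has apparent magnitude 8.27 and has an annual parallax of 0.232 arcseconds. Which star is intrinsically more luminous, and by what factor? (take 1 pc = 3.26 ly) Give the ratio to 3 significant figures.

Star 1: d = 71.8 ly / 3.26 = 22.02 pc
Star 1: M = m − 5 log₁₀ d + 5 = 13.83 − 5·1.3429 + 5 = 12.115
Star 2: d = 1/p = 1/0.232″ = 4.310 pc
Star 2: M = m − 5 log₁₀ d + 5 = 8.27 − 5·0.6345 + 5 = 10.097
ΔM = M_1 − M_2 = 12.115 − (10.097) = 2.018; smaller M is more luminous → Star 2.
L ratio = 10^(0.4 |ΔM|) = 10^0.807 = 6.415

Star 2 is more luminous, by a factor of 6.42.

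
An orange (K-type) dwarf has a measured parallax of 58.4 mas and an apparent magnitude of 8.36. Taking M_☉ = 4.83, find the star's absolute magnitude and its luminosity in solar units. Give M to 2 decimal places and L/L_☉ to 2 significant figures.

M ≈ 7.19; L/L_☉ ≈ 0.11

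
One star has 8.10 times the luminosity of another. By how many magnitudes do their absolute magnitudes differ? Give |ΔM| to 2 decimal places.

Pogson: ΔM = −2.5 log₁₀(ratio) = −2.5 log₁₀(8.10) = −2.5 × 0.9085 = -2.271

|ΔM| ≈ 2.27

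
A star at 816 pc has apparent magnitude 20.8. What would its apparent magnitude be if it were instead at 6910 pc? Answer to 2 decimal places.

m ≈ 25.44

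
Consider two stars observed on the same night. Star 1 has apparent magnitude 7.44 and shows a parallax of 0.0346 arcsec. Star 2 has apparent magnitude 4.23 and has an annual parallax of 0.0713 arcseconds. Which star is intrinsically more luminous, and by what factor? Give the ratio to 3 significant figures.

Star 1: d = 1/p = 1/0.0346″ = 28.90 pc
Star 1: M = m − 5 log₁₀ d + 5 = 7.44 − 5·1.4609 + 5 = 5.135
Star 2: d = 1/p = 1/0.0713″ = 14.03 pc
Star 2: M = m − 5 log₁₀ d + 5 = 4.23 − 5·1.1469 + 5 = 3.495
ΔM = M_1 − M_2 = 5.135 − (3.495) = 1.640; smaller M is more luminous → Star 2.
L ratio = 10^(0.4 |ΔM|) = 10^0.656 = 4.529

Star 2 is more luminous, by a factor of 4.53.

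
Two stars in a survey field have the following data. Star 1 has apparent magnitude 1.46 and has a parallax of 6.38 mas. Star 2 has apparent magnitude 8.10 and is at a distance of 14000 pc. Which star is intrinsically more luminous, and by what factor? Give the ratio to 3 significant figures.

Star 2 is more luminous, by a factor of 17.6.

Star 1: p = 6.38 mas = 6.38×10^-3″ → d = 1/p = 156.7 pc
Star 1: M = m − 5 log₁₀ d + 5 = 1.46 − 5·2.1952 + 5 = -4.516
Star 2: M = m − 5 log₁₀ d + 5 = 8.10 − 5·4.1461 + 5 = -7.631
ΔM = M_1 − M_2 = -4.516 − (-7.631) = 3.115; smaller M is more luminous → Star 2.
L ratio = 10^(0.4 |ΔM|) = 10^1.246 = 17.62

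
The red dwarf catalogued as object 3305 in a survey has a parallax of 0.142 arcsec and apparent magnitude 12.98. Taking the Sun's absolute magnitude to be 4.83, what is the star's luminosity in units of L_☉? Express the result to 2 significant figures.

d = 1/p = 1/0.142″ = 7.042 pc
M = m − 5 log₁₀ d + 5 = 12.98 − 5·0.8477 + 5 = 13.741
M − M_☉ = 13.741 − 4.83 = 8.911
L/L_☉ = 10^(−0.4 × 8.911) = 2.725×10^-4

L/L_☉ ≈ 2.7×10^-4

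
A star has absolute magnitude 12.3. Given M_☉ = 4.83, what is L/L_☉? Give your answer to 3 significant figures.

L/L_☉ ≈ 1.03×10^-3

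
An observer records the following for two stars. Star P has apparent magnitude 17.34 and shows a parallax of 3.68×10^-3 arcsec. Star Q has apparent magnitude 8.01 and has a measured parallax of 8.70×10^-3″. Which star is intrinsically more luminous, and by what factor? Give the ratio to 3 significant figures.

Star P: d = 1/p = 1/3.68×10^-3″ = 271.7 pc
Star P: M = m − 5 log₁₀ d + 5 = 17.34 − 5·2.4342 + 5 = 10.169
Star Q: d = 1/p = 1/8.70×10^-3″ = 114.9 pc
Star Q: M = m − 5 log₁₀ d + 5 = 8.01 − 5·2.0605 + 5 = 2.708
ΔM = M_P − M_Q = 10.169 − (2.708) = 7.462; smaller M is more luminous → Star Q.
L ratio = 10^(0.4 |ΔM|) = 10^2.985 = 965.3

Star Q is more luminous, by a factor of 965.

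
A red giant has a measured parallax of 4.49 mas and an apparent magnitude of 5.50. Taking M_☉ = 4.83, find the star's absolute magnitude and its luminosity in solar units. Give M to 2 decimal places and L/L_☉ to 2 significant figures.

d = 1/p = 1000/4.49 mas = 222.7 pc
M = m − 5 log₁₀ d + 5 = 5.50 − 5·2.3478 + 5 = -1.239
M − M_☉ = -1.239 − 4.83 = -6.069
L/L_☉ = 10^(−0.4 × -6.069) = 267.6

M ≈ -1.24; L/L_☉ ≈ 270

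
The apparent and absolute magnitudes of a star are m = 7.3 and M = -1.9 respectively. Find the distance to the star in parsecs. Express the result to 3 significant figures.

Distance modulus: m − M = 7.3 − (-1.9) = 9.200
m − M = 5 log₁₀ d − 5
log₁₀ d = (m − M)/5 + 1 = 2.8400
d = 10^2.8400 = 691.8 pc

d ≈ 692 pc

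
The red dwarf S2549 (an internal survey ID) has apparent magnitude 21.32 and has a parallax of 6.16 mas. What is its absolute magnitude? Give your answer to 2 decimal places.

M ≈ 15.27

p = 6.16 mas = 6.16×10^-3″ → d = 1/p = 162.3 pc
5 log₁₀(d/10 pc) = 5 log₁₀(162.3) − 5 = 6.052
M = m − 5 log₁₀(d/10) = 21.32 − 6.052 = 15.268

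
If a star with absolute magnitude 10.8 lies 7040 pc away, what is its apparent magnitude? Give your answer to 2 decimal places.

m = M + 5 log₁₀ d − 5 = 10.8 + 5·3.8476 − 5 = 25.038

m ≈ 25.04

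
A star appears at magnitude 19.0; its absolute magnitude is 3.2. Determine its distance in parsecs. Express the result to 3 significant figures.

μ = m − M = 15.800
m − M = 5 log₁₀ d − 5
log₁₀ d = (m − M)/5 + 1 = 4.1600
d = 10^4.1600 = 14450 pc

d ≈ 14500 pc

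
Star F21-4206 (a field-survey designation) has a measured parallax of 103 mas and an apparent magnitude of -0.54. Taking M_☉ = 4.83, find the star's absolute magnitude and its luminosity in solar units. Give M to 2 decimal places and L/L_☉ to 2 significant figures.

M ≈ -0.48; L/L_☉ ≈ 130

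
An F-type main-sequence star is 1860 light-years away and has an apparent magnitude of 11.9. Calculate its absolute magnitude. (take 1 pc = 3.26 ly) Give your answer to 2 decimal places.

M ≈ 3.12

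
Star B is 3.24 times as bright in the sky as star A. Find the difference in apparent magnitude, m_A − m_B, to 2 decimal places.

m_A − m_B ≈ 1.28

Pogson: Δm = −2.5 log₁₀(ratio) = −2.5 log₁₀(3.24) = −2.5 × 0.5105 = -1.276
Star B is brighter so has the smaller magnitude: m_A − m_B is positive.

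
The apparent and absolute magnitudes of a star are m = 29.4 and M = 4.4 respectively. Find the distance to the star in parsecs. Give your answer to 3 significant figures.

Distance modulus: m − M = 29.4 − (4.4) = 25.000
m − M = 5 log₁₀ d − 5
log₁₀ d = (m − M)/5 + 1 = 6.0000
d = 10^6.0000 = 1.000×10^6 pc

d ≈ 1.00×10^6 pc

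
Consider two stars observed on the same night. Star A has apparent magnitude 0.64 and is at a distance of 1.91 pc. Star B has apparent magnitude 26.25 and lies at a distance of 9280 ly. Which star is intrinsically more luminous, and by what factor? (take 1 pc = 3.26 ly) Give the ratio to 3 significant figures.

Star A is more luminous, by a factor of 7900.

Star A: M = m − 5 log₁₀ d + 5 = 0.64 − 5·0.2810 + 5 = 4.235
Star B: d = 9280 ly / 3.26 = 2847 pc
Star B: M = m − 5 log₁₀ d + 5 = 26.25 − 5·3.4543 + 5 = 13.978
ΔM = M_A − M_B = 4.235 − (13.978) = -9.744; smaller M is more luminous → Star A.
L ratio = 10^(0.4 |ΔM|) = 10^3.897 = 7896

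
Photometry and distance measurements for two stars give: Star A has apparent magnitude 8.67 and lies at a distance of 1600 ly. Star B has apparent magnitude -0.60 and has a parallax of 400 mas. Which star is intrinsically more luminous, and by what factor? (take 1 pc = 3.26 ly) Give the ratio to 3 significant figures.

Star A is more luminous, by a factor of 7.55.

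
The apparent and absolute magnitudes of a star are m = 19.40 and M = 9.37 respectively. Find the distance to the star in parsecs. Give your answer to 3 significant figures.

d ≈ 1010 pc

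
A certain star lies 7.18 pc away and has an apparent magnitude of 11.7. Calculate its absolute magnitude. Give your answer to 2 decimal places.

M ≈ 12.42

5 log₁₀(d/10 pc) = 5 log₁₀(7.180) − 5 = -0.719
M = m − 5 log₁₀(d/10) = 11.7 + 0.719 = 12.419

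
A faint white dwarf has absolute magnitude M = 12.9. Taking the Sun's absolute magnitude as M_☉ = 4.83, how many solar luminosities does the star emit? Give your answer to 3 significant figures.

L/L_☉ ≈ 5.92×10^-4

M − M_☉ = 12.9 − 4.83 = 8.070
L/L_☉ = 10^(−0.4 (M − M_☉)) = 10^-3.228 = 5.916×10^-4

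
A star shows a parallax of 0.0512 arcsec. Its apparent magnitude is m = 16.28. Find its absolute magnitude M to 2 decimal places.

M ≈ 14.83

d = 1/p = 1/0.0512″ = 19.53 pc
5 log₁₀(d/10 pc) = 5 log₁₀(19.53) − 5 = 1.454
M = m − 5 log₁₀(d/10) = 16.28 − 1.454 = 14.826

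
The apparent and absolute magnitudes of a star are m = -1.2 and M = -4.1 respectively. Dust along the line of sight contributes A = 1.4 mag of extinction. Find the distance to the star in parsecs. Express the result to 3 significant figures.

d ≈ 20.0 pc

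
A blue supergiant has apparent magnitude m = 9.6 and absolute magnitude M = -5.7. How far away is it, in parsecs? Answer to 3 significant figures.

Distance modulus: m − M = 9.6 − (-5.7) = 15.300
m − M = 5 log₁₀ d − 5
log₁₀ d = (m − M)/5 + 1 = 4.0600
d = 10^4.0600 = 11480 pc

d ≈ 11500 pc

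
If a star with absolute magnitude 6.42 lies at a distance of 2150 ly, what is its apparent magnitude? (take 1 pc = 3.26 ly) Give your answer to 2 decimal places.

m ≈ 15.52

d = 2150 ly / 3.26 = 659.5 pc
m = M + 5 log₁₀ d − 5 = 6.42 + 5·2.8192 − 5 = 15.516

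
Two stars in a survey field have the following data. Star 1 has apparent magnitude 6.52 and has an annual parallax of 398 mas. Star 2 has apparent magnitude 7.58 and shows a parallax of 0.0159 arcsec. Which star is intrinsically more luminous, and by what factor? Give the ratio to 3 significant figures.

Star 1: p = 398 mas = 0.398″ → d = 1/p = 2.513 pc
Star 1: M = m − 5 log₁₀ d + 5 = 6.52 − 5·0.4001 + 5 = 9.519
Star 2: d = 1/p = 1/0.0159″ = 62.89 pc
Star 2: M = m − 5 log₁₀ d + 5 = 7.58 − 5·1.7986 + 5 = 3.587
ΔM = M_1 − M_2 = 9.519 − (3.587) = 5.932; smaller M is more luminous → Star 2.
L ratio = 10^(0.4 |ΔM|) = 10^2.373 = 236.0

Star 2 is more luminous, by a factor of 236.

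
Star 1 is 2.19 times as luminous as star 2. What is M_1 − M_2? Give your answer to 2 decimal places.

Pogson: ΔM = −2.5 log₁₀(ratio) = −2.5 log₁₀(2.19) = −2.5 × 0.3404 = -0.851
Star 1 is brighter, so it has the smaller magnitude: the difference is negative.

M_1 − M_2 ≈ -0.85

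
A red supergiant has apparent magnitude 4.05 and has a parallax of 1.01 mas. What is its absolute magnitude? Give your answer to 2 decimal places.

M ≈ -5.93

p = 1.01 mas = 1.01×10^-3″ → d = 1/p = 990.1 pc
5 log₁₀(d/10 pc) = 5 log₁₀(990.1) − 5 = 9.978
M = m − 5 log₁₀(d/10) = 4.05 − 9.978 = -5.928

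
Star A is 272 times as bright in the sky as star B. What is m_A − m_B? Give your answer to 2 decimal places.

Pogson: Δm = −2.5 log₁₀(ratio) = −2.5 log₁₀(272) = −2.5 × 2.4346 = -6.086
Star A is brighter, so it has the smaller magnitude: the difference is negative.

m_A − m_B ≈ -6.09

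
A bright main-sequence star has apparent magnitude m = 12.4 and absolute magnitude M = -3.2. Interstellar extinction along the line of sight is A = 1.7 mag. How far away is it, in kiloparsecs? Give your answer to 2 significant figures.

d ≈ 6.0 kpc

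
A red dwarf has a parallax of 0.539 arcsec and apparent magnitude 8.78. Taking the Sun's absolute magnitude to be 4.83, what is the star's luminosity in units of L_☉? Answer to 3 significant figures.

d = 1/p = 1/0.539″ = 1.855 pc
M = m − 5 log₁₀ d + 5 = 8.78 − 5·0.2684 + 5 = 12.438
M − M_☉ = 12.438 − 4.83 = 7.608
L/L_☉ = 10^(−0.4 × 7.608) = 9.054×10^-4

L/L_☉ ≈ 9.05×10^-4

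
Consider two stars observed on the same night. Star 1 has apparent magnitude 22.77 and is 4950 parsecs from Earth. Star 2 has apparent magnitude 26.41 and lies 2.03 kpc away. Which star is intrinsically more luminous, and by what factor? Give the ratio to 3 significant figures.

Star 1 is more luminous, by a factor of 170.

Star 1: M = m − 5 log₁₀ d + 5 = 22.77 − 5·3.6946 + 5 = 9.297
Star 2: d = 2.03 kpc = 2030 pc
Star 2: M = m − 5 log₁₀ d + 5 = 26.41 − 5·3.3075 + 5 = 14.873
ΔM = M_1 − M_2 = 9.297 − (14.873) = -5.576; smaller M is more luminous → Star 1.
L ratio = 10^(0.4 |ΔM|) = 10^2.230 = 169.9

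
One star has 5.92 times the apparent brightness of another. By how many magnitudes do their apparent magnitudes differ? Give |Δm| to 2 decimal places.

|Δm| ≈ 1.93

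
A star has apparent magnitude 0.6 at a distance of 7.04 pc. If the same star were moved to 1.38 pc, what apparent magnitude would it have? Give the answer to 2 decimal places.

Flux ∝ 1/d², so Δm = 5 log₁₀(d₂/d₁) = 5 log₁₀(1.38/7.04) = -3.538
m₂ = m₁ + Δm = 0.6 + (-3.538) = -2.938

m ≈ -2.94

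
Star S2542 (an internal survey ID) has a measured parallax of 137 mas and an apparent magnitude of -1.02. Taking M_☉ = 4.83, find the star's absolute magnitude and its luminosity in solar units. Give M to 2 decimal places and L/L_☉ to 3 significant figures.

M ≈ -0.34; L/L_☉ ≈ 117

d = 1/p = 1000/137 mas = 7.299 pc
M = m − 5 log₁₀ d + 5 = -1.02 − 5·0.8633 + 5 = -0.336
M − M_☉ = -0.336 − 4.83 = -5.166
L/L_☉ = 10^(−0.4 × -5.166) = 116.6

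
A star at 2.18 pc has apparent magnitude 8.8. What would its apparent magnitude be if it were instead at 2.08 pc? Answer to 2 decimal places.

m ≈ 8.70

Flux ∝ 1/d², so Δm = 5 log₁₀(d₂/d₁) = 5 log₁₀(2.08/2.18) = -0.102
m₂ = m₁ + Δm = 8.8 + (-0.102) = 8.698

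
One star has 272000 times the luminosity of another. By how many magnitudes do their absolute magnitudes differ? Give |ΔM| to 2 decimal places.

Pogson: ΔM = −2.5 log₁₀(ratio) = −2.5 log₁₀(272000) = −2.5 × 5.4346 = -13.586

|ΔM| ≈ 13.59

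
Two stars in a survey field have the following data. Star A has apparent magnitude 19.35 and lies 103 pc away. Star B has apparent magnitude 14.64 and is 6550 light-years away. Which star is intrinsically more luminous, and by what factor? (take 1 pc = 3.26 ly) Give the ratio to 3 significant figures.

Star A: M = m − 5 log₁₀ d + 5 = 19.35 − 5·2.0128 + 5 = 14.286
Star B: d = 6550 ly / 3.26 = 2009 pc
Star B: M = m − 5 log₁₀ d + 5 = 14.64 − 5·3.3030 + 5 = 3.125
ΔM = M_A − M_B = 14.286 − (3.125) = 11.161; smaller M is more luminous → Star B.
L ratio = 10^(0.4 |ΔM|) = 10^4.464 = 29130

Star B is more luminous, by a factor of 29100.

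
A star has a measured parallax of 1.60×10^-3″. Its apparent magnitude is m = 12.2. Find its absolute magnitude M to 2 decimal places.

M ≈ 3.22

d = 1/p = 1/1.60×10^-3″ = 625.0 pc
5 log₁₀(d/10 pc) = 5 log₁₀(625.0) − 5 = 8.979
M = m − 5 log₁₀(d/10) = 12.2 − 8.979 = 3.221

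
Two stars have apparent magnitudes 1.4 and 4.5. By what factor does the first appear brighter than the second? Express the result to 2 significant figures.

Δm = 1.4 − (4.5) = -3.1
Flux ratio = 10^(−0.4 Δm) = 10^(−0.4 × -3.1) = 10^1.240 = 17.38

17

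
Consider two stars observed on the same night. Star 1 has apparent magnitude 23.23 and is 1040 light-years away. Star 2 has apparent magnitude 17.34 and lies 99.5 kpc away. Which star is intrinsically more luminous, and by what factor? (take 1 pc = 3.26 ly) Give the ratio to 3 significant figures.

Star 1: d = 1040 ly / 3.26 = 319.0 pc
Star 1: M = m − 5 log₁₀ d + 5 = 23.23 − 5·2.5038 + 5 = 15.711
Star 2: d = 99.5 kpc = 99500 pc
Star 2: M = m − 5 log₁₀ d + 5 = 17.34 − 5·4.9978 + 5 = -2.649
ΔM = M_1 − M_2 = 15.711 − (-2.649) = 18.360; smaller M is more luminous → Star 2.
L ratio = 10^(0.4 |ΔM|) = 10^7.344 = 2.208×10^7

Star 2 is more luminous, by a factor of 2.21×10^7.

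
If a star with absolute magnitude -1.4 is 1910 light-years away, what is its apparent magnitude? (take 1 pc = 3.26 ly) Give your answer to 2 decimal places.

m ≈ 7.44

d = 1910 ly / 3.26 = 585.9 pc
m = M + 5 log₁₀ d − 5 = -1.4 + 5·2.7678 − 5 = 7.439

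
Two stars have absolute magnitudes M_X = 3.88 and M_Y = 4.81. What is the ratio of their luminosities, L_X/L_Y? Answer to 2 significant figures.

L_X/L_Y ≈ 2.4

ΔM = M_X − M_Y = -0.93
L_X/L_Y = 10^(−0.4 ΔM) = 10^0.372 = 2.355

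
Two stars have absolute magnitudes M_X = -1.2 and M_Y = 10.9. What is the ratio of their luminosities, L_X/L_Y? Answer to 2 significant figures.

L_X/L_Y ≈ 69000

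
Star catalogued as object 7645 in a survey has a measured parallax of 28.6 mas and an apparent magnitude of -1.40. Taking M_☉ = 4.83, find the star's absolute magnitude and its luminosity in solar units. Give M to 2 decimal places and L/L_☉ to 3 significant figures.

M ≈ -4.12; L/L_☉ ≈ 3800

d = 1/p = 1000/28.6 mas = 34.97 pc
M = m − 5 log₁₀ d + 5 = -1.40 − 5·1.5436 + 5 = -4.118
M − M_☉ = -4.118 − 4.83 = -8.948
L/L_☉ = 10^(−0.4 × -8.948) = 3795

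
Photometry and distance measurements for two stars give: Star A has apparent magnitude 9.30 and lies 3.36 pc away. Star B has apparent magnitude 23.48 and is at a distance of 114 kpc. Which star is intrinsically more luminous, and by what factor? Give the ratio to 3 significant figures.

Star A: M = m − 5 log₁₀ d + 5 = 9.30 − 5·0.5263 + 5 = 11.668
Star B: d = 114 kpc = 114000 pc
Star B: M = m − 5 log₁₀ d + 5 = 23.48 − 5·5.0569 + 5 = 3.195
ΔM = M_A − M_B = 11.668 − (3.195) = 8.473; smaller M is more luminous → Star B.
L ratio = 10^(0.4 |ΔM|) = 10^3.389 = 2450

Star B is more luminous, by a factor of 2450.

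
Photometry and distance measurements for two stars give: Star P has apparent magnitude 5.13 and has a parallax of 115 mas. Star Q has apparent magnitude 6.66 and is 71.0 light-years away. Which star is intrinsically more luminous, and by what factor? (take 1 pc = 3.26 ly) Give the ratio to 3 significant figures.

Star Q is more luminous, by a factor of 1.53.

Star P: p = 115 mas = 0.115″ → d = 1/p = 8.696 pc
Star P: M = m − 5 log₁₀ d + 5 = 5.13 − 5·0.9393 + 5 = 5.433
Star Q: d = 71.0 ly / 3.26 = 21.78 pc
Star Q: M = m − 5 log₁₀ d + 5 = 6.66 − 5·1.3380 + 5 = 4.970
ΔM = M_P − M_Q = 5.433 − (4.970) = 0.464; smaller M is more luminous → Star Q.
L ratio = 10^(0.4 |ΔM|) = 10^0.185 = 1.533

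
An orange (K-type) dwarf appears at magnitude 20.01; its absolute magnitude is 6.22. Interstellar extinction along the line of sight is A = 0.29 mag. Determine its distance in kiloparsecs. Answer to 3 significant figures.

d ≈ 5.01 kpc

m − M = 5 log₁₀(d/10 pc) + A  ⇒  20.01 − (6.22) − 0.29 = 5 log₁₀(d/10)
13.500 = 5 log₁₀(d/10)
log₁₀ d = (m − M − A)/5 + 1 = 3.7000
d = 10^3.7000 = 5012 pc
= 5.012 kpc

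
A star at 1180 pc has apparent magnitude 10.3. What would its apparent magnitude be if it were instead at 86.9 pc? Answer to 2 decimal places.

Flux ∝ 1/d², so Δm = 5 log₁₀(d₂/d₁) = 5 log₁₀(86.9/1180) = -5.664
m₂ = m₁ + Δm = 10.3 + (-5.664) = 4.636

m ≈ 4.64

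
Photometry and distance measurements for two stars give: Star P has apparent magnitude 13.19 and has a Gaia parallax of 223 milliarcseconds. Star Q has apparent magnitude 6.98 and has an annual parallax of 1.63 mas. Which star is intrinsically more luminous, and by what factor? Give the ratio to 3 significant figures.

Star P: p = 223 mas = 0.223″ → d = 1/p = 4.484 pc
Star P: M = m − 5 log₁₀ d + 5 = 13.19 − 5·0.6517 + 5 = 14.932
Star Q: p = 1.63 mas = 1.63×10^-3″ → d = 1/p = 613.5 pc
Star Q: M = m − 5 log₁₀ d + 5 = 6.98 − 5·2.7878 + 5 = -1.959
ΔM = M_P − M_Q = 14.932 − (-1.959) = 16.891; smaller M is more luminous → Star Q.
L ratio = 10^(0.4 |ΔM|) = 10^6.756 = 5.705×10^6

Star Q is more luminous, by a factor of 5.70×10^6.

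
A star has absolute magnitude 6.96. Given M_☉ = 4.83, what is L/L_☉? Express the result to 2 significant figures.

M − M_☉ = 6.96 − 4.83 = 2.130
L/L_☉ = 10^(−0.4 (M − M_☉)) = 10^-0.852 = 0.1406

L/L_☉ ≈ 0.14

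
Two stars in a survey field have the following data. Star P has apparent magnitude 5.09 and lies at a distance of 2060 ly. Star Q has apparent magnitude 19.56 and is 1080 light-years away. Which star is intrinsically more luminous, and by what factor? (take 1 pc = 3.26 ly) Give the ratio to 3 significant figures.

Star P: d = 2060 ly / 3.26 = 631.9 pc
Star P: M = m − 5 log₁₀ d + 5 = 5.09 − 5·2.8006 + 5 = -3.913
Star Q: d = 1080 ly / 3.26 = 331.3 pc
Star Q: M = m − 5 log₁₀ d + 5 = 19.56 − 5·2.5202 + 5 = 11.959
ΔM = M_P − M_Q = -3.913 − (11.959) = -15.872; smaller M is more luminous → Star P.
L ratio = 10^(0.4 |ΔM|) = 10^6.349 = 2.233×10^6

Star P is more luminous, by a factor of 2.23×10^6.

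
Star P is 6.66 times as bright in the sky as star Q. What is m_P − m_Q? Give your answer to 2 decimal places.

Pogson: Δm = −2.5 log₁₀(ratio) = −2.5 log₁₀(6.66) = −2.5 × 0.8235 = -2.059
Star P is brighter, so it has the smaller magnitude: the difference is negative.

m_P − m_Q ≈ -2.06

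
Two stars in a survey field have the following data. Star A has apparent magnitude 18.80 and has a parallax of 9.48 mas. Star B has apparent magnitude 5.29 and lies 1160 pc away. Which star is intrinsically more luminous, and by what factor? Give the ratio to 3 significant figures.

Star B is more luminous, by a factor of 3.07×10^7.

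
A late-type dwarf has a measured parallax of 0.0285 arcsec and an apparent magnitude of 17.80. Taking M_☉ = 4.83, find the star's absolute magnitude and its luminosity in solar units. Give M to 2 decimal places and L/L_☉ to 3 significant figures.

d = 1/p = 1/0.0285″ = 35.09 pc
M = m − 5 log₁₀ d + 5 = 17.80 − 5·1.5452 + 5 = 15.074
M − M_☉ = 15.074 − 4.83 = 10.244
L/L_☉ = 10^(−0.4 × 10.244) = 7.986×10^-5

M ≈ 15.07; L/L_☉ ≈ 7.99×10^-5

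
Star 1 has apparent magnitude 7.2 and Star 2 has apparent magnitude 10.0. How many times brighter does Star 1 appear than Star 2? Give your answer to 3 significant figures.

Δm = 7.2 − (10.0) = -2.8
Flux ratio = 10^(−0.4 Δm) = 10^(−0.4 × -2.8) = 10^1.120 = 13.18

13.2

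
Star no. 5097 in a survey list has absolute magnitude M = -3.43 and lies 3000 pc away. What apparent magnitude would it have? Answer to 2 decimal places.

m = M + 5 log₁₀ d − 5 = -3.43 + 5·3.4771 − 5 = 8.956

m ≈ 8.96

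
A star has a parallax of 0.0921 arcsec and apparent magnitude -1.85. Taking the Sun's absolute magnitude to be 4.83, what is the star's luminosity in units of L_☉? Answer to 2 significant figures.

L/L_☉ ≈ 550

d = 1/p = 1/0.0921″ = 10.86 pc
M = m − 5 log₁₀ d + 5 = -1.85 − 5·1.0357 + 5 = -2.029
M − M_☉ = -2.029 − 4.83 = -6.859
L/L_☉ = 10^(−0.4 × -6.859) = 554.0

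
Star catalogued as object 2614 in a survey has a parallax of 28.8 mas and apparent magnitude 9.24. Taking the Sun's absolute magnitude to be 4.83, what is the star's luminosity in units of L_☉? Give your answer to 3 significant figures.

d = 1/p = 1000/28.8 mas = 34.72 pc
M = m − 5 log₁₀ d + 5 = 9.24 − 5·1.5406 + 5 = 6.537
M − M_☉ = 6.537 − 4.83 = 1.707
L/L_☉ = 10^(−0.4 × 1.707) = 0.2076

L/L_☉ ≈ 0.208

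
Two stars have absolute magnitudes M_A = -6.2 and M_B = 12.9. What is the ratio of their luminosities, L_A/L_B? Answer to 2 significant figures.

L_A/L_B ≈ 4.4×10^7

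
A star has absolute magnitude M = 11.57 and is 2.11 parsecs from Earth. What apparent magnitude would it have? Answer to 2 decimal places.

m = M + 5 log₁₀ d − 5 = 11.57 + 5·0.3243 − 5 = 8.191

m ≈ 8.19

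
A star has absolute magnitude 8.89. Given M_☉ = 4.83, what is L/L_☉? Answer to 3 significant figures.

L/L_☉ ≈ 0.0238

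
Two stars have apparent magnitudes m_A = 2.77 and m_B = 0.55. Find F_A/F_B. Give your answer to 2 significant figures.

Δm = 2.77 − (0.55) = 2.22
Flux ratio = 10^(−0.4 Δm) = 10^(−0.4 × 2.22) = 10^-0.888 = 0.1294

F_A/F_B ≈ 0.13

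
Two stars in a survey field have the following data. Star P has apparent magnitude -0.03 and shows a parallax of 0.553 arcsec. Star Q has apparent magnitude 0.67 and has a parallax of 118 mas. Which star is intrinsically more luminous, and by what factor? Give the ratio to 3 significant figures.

Star Q is more luminous, by a factor of 11.5.

Star P: d = 1/p = 1/0.553″ = 1.808 pc
Star P: M = m − 5 log₁₀ d + 5 = -0.03 − 5·0.2573 + 5 = 3.684
Star Q: p = 118 mas = 0.118″ → d = 1/p = 8.475 pc
Star Q: M = m − 5 log₁₀ d + 5 = 0.67 − 5·0.9281 + 5 = 1.029
ΔM = M_P − M_Q = 3.684 − (1.029) = 2.654; smaller M is more luminous → Star Q.
L ratio = 10^(0.4 |ΔM|) = 10^1.062 = 11.53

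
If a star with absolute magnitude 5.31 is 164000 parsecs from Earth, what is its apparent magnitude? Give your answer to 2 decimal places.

m ≈ 26.38

m = M + 5 log₁₀ d − 5 = 5.31 + 5·5.2148 − 5 = 26.384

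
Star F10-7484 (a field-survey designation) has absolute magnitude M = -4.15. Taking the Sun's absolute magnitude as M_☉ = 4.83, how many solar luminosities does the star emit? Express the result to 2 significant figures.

L/L_☉ ≈ 3900

M − M_☉ = -4.15 − 4.83 = -8.980
L/L_☉ = 10^(−0.4 (M − M_☉)) = 10^3.592 = 3908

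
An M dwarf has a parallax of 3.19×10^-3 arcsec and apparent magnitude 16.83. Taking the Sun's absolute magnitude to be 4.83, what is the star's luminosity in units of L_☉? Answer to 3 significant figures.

d = 1/p = 1/3.19×10^-3″ = 313.5 pc
M = m − 5 log₁₀ d + 5 = 16.83 − 5·2.4962 + 5 = 9.349
M − M_☉ = 9.349 − 4.83 = 4.519
L/L_☉ = 10^(−0.4 × 4.519) = 0.01557

L/L_☉ ≈ 0.0156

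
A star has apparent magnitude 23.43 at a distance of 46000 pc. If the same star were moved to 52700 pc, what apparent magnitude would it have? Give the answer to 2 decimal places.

m ≈ 23.73

Flux ∝ 1/d², so Δm = 5 log₁₀(d₂/d₁) = 5 log₁₀(52700/46000) = 0.295
m₂ = m₁ + Δm = 23.43 + (0.295) = 23.725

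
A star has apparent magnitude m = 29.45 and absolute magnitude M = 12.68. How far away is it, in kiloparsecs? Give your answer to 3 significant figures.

d ≈ 22.6 kpc

Distance modulus: m − M = 29.45 − (12.68) = 16.770
m − M = 5 log₁₀ d − 5
log₁₀ d = (m − M)/5 + 1 = 4.3540
d = 10^4.3540 = 22590 pc
= 22.59 kpc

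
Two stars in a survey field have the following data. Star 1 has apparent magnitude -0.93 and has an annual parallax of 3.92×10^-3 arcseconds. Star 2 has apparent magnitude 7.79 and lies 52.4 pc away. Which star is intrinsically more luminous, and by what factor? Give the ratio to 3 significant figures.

Star 1 is more luminous, by a factor of 72900.

Star 1: d = 1/p = 1/3.92×10^-3″ = 255.1 pc
Star 1: M = m − 5 log₁₀ d + 5 = -0.93 − 5·2.4067 + 5 = -7.964
Star 2: M = m − 5 log₁₀ d + 5 = 7.79 − 5·1.7193 + 5 = 4.193
ΔM = M_1 − M_2 = -7.964 − (4.193) = -12.157; smaller M is more luminous → Star 1.
L ratio = 10^(0.4 |ΔM|) = 10^4.863 = 72910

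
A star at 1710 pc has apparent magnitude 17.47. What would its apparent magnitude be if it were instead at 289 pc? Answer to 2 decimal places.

m ≈ 13.61

Flux ∝ 1/d², so Δm = 5 log₁₀(d₂/d₁) = 5 log₁₀(289/1710) = -3.860
m₂ = m₁ + Δm = 17.47 + (-3.860) = 13.610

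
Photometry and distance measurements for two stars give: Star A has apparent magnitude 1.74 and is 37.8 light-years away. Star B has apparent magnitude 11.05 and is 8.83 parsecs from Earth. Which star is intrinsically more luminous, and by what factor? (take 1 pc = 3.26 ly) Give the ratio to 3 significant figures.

Star A: d = 37.8 ly / 3.26 = 11.60 pc
Star A: M = m − 5 log₁₀ d + 5 = 1.74 − 5·1.0643 + 5 = 1.419
Star B: M = m − 5 log₁₀ d + 5 = 11.05 − 5·0.9460 + 5 = 11.320
ΔM = M_A − M_B = 1.419 − (11.320) = -9.902; smaller M is more luminous → Star A.
L ratio = 10^(0.4 |ΔM|) = 10^3.961 = 9133

Star A is more luminous, by a factor of 9130.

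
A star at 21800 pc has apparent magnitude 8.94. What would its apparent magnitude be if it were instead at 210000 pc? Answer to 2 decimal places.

Flux ∝ 1/d², so Δm = 5 log₁₀(d₂/d₁) = 5 log₁₀(210000/21800) = 4.919
m₂ = m₁ + Δm = 8.94 + (4.919) = 13.859

m ≈ 13.86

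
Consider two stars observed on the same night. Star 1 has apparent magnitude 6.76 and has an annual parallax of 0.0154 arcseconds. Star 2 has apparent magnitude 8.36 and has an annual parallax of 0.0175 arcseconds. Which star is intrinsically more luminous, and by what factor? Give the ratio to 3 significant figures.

Star 1: d = 1/p = 1/0.0154″ = 64.94 pc
Star 1: M = m − 5 log₁₀ d + 5 = 6.76 − 5·1.8125 + 5 = 2.698
Star 2: d = 1/p = 1/0.0175″ = 57.14 pc
Star 2: M = m − 5 log₁₀ d + 5 = 8.36 − 5·1.7570 + 5 = 4.575
ΔM = M_1 − M_2 = 2.698 − (4.575) = -1.878; smaller M is more luminous → Star 1.
L ratio = 10^(0.4 |ΔM|) = 10^0.751 = 5.637

Star 1 is more luminous, by a factor of 5.64.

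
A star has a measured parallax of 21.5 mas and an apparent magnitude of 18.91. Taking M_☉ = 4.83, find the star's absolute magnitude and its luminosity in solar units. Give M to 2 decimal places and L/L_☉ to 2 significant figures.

M ≈ 15.57; L/L_☉ ≈ 5.0×10^-5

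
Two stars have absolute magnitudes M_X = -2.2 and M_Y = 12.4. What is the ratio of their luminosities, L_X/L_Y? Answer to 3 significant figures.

ΔM = M_X − M_Y = -14.6
L_X/L_Y = 10^(−0.4 ΔM) = 10^5.840 = 691800

L_X/L_Y ≈ 692000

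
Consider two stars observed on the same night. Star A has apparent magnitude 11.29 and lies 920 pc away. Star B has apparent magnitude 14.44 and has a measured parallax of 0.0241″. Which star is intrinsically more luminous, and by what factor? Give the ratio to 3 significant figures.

Star A is more luminous, by a factor of 8950.

Star A: M = m − 5 log₁₀ d + 5 = 11.29 − 5·2.9638 + 5 = 1.471
Star B: d = 1/p = 1/0.0241″ = 41.49 pc
Star B: M = m − 5 log₁₀ d + 5 = 14.44 − 5·1.6180 + 5 = 11.350
ΔM = M_A − M_B = 1.471 − (11.350) = -9.879; smaller M is more luminous → Star A.
L ratio = 10^(0.4 |ΔM|) = 10^3.952 = 8946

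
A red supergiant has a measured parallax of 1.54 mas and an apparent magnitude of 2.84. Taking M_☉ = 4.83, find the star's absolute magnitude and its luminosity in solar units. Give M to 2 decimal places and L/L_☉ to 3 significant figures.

d = 1/p = 1000/1.54 mas = 649.4 pc
M = m − 5 log₁₀ d + 5 = 2.84 − 5·2.8125 + 5 = -6.222
M − M_☉ = -6.222 − 4.83 = -11.052
L/L_☉ = 10^(−0.4 × -11.052) = 26360

M ≈ -6.22; L/L_☉ ≈ 26400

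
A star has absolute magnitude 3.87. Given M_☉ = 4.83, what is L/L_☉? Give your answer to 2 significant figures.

M − M_☉ = 3.87 − 4.83 = -0.960
L/L_☉ = 10^(−0.4 (M − M_☉)) = 10^0.384 = 2.421

L/L_☉ ≈ 2.4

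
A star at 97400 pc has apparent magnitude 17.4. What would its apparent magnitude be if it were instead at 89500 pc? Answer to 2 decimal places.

m ≈ 17.22

Flux ∝ 1/d², so Δm = 5 log₁₀(d₂/d₁) = 5 log₁₀(89500/97400) = -0.184
m₂ = m₁ + Δm = 17.4 + (-0.184) = 17.216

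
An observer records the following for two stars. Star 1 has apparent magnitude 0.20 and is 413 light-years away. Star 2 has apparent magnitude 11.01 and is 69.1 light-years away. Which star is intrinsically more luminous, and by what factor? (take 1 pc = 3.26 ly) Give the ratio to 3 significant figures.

Star 1 is more luminous, by a factor of 753000.

Star 1: d = 413 ly / 3.26 = 126.7 pc
Star 1: M = m − 5 log₁₀ d + 5 = 0.20 − 5·2.1027 + 5 = -5.314
Star 2: d = 69.1 ly / 3.26 = 21.20 pc
Star 2: M = m − 5 log₁₀ d + 5 = 11.01 − 5·1.3263 + 5 = 9.379
ΔM = M_1 − M_2 = -5.314 − (9.379) = -14.692; smaller M is more luminous → Star 1.
L ratio = 10^(0.4 |ΔM|) = 10^5.877 = 753300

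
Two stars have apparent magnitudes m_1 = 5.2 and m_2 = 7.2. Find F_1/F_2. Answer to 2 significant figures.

Magnitude difference = -2.0
Flux ratio = 10^(−0.4 Δm) = 10^(−0.4 × -2.0) = 10^0.800 = 6.310

F_1/F_2 ≈ 6.3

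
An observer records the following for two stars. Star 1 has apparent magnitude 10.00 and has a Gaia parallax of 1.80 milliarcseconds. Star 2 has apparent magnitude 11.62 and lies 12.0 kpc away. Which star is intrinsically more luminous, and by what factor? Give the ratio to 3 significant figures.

Star 2 is more luminous, by a factor of 105.

Star 1: p = 1.80 mas = 1.80×10^-3″ → d = 1/p = 555.6 pc
Star 1: M = m − 5 log₁₀ d + 5 = 10.00 − 5·2.7447 + 5 = 1.276
Star 2: d = 12.0 kpc = 12000 pc
Star 2: M = m − 5 log₁₀ d + 5 = 11.62 − 5·4.0792 + 5 = -3.776
ΔM = M_1 − M_2 = 1.276 − (-3.776) = 5.052; smaller M is more luminous → Star 2.
L ratio = 10^(0.4 |ΔM|) = 10^2.021 = 104.9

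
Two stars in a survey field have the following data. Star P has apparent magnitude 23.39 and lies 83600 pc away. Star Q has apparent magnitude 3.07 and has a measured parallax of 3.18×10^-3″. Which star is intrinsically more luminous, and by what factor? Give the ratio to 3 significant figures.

Star Q is more luminous, by a factor of 1900.

Star P: M = m − 5 log₁₀ d + 5 = 23.39 − 5·4.9222 + 5 = 3.779
Star Q: d = 1/p = 1/3.18×10^-3″ = 314.5 pc
Star Q: M = m − 5 log₁₀ d + 5 = 3.07 − 5·2.4976 + 5 = -4.418
ΔM = M_P − M_Q = 3.779 − (-4.418) = 8.197; smaller M is more luminous → Star Q.
L ratio = 10^(0.4 |ΔM|) = 10^3.279 = 1900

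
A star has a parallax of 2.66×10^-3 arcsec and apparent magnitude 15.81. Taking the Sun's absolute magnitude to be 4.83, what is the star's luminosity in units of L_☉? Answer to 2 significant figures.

L/L_☉ ≈ 0.057

d = 1/p = 1/2.66×10^-3″ = 375.9 pc
M = m − 5 log₁₀ d + 5 = 15.81 − 5·2.5751 + 5 = 7.934
M − M_☉ = 7.934 − 4.83 = 3.104
L/L_☉ = 10^(−0.4 × 3.104) = 0.05731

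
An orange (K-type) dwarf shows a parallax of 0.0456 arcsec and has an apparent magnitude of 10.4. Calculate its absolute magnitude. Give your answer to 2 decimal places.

M ≈ 8.69

d = 1/p = 1/0.0456″ = 21.93 pc
5 log₁₀(d/10 pc) = 5 log₁₀(21.93) − 5 = 1.705
M = m − 5 log₁₀(d/10) = 10.4 − 1.705 = 8.695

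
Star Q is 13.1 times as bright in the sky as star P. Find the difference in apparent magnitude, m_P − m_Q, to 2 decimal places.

m_P − m_Q ≈ 2.79

Pogson: Δm = −2.5 log₁₀(ratio) = −2.5 log₁₀(13.1) = −2.5 × 1.1173 = -2.793
Star Q is brighter so has the smaller magnitude: m_P − m_Q is positive.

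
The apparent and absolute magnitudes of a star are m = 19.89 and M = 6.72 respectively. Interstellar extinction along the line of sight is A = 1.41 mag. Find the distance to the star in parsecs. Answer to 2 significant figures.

d ≈ 2200 pc

m − M = 5 log₁₀(d/10 pc) + A  ⇒  19.89 − (6.72) − 1.41 = 5 log₁₀(d/10)
11.760 = 5 log₁₀(d/10)
log₁₀ d = (m − M − A)/5 + 1 = 3.3520
d = 10^3.3520 = 2249 pc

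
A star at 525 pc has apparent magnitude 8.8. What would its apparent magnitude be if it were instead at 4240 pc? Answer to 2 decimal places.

Flux ∝ 1/d², so Δm = 5 log₁₀(d₂/d₁) = 5 log₁₀(4240/525) = 4.536
m₂ = m₁ + Δm = 8.8 + (4.536) = 13.336

m ≈ 13.34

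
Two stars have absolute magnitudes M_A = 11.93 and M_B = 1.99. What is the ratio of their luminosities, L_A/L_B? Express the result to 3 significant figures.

L_A/L_B ≈ 1.06×10^-4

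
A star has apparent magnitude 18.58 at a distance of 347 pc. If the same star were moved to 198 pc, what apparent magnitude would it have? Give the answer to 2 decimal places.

Flux ∝ 1/d², so Δm = 5 log₁₀(d₂/d₁) = 5 log₁₀(198/347) = -1.218
m₂ = m₁ + Δm = 18.58 + (-1.218) = 17.362

m ≈ 17.36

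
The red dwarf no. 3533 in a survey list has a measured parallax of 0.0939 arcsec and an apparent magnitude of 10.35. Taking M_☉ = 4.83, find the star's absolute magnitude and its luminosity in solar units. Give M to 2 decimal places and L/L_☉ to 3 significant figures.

d = 1/p = 1/0.0939″ = 10.65 pc
M = m − 5 log₁₀ d + 5 = 10.35 − 5·1.0273 + 5 = 10.213
M − M_☉ = 10.213 − 4.83 = 5.383
L/L_☉ = 10^(−0.4 × 5.383) = 7.025×10^-3

M ≈ 10.21; L/L_☉ ≈ 7.03×10^-3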